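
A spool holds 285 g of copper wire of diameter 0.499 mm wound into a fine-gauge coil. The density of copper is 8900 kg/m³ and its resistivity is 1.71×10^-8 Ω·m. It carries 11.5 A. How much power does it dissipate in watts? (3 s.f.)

1890 W

A = π(d/2)² = π(2.4950e-04 m)² = 1.9556e-07 m²
L = m/(density·A) = 0.285/(8900×1.9556e-07) = 163.7 m
R = ρL/A = (1.71×10^-8)(163.7)/(1.9556e-07) = 14.32 Ω
P = I²R = (11.5)² × 14.32 = 1890 W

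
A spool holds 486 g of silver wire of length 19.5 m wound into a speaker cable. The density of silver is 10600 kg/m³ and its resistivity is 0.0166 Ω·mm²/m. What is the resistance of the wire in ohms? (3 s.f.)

0.138 Ω

ρ = 0.0166 Ω·mm²/m = 1.66×10^-8 Ω·m
A = m/(density·L) = 0.486/(10600×19.5) = 2.3512e-06 m²
R = ρL/A = (1.66×10^-8)(19.5)/(2.3512e-06) = 0.138 Ω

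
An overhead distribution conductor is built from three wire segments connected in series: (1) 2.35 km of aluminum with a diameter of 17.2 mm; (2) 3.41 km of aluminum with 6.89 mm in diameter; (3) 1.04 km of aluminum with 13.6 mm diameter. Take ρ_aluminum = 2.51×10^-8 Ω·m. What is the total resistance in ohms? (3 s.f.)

Seg 1: A = π(d/2)² = π(8.6000e-03 m)² = 2.324e-04 m²
R_1 = (2.51×10^-8)(2350)/(2.324e-04) = 0.2539 Ω
Seg 2: A = π(d/2)² = π(3.4450e-03 m)² = 3.728e-05 m²
R_2 = (2.51×10^-8)(3410)/(3.728e-05) = 2.296 Ω
Seg 3: A = π(d/2)² = π(6.8000e-03 m)² = 1.453e-04 m²
R_3 = (2.51×10^-8)(1040)/(1.453e-04) = 0.1797 Ω
R_total = R_1 + R_2 + R_3 = 2.73 Ω

2.73 Ω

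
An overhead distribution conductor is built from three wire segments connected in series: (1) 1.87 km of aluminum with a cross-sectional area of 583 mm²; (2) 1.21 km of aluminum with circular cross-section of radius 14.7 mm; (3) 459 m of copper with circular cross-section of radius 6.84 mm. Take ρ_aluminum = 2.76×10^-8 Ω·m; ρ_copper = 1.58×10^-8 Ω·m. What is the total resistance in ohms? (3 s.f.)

0.187 Ω

Seg 1: A = 583 mm² = 5.830e-04 m²
R_1 = (2.76×10^-8)(1870)/(5.830e-04) = 0.08853 Ω
Seg 2: A = πr² = π(1.4700e-02 m)² = 6.789e-04 m²
R_2 = (2.76×10^-8)(1210)/(6.789e-04) = 0.04919 Ω
Seg 3: A = πr² = π(6.8400e-03 m)² = 1.470e-04 m²
R_3 = (1.58×10^-8)(459)/(1.470e-04) = 0.04934 Ω
R_total = R_1 + R_2 + R_3 = 0.187 Ω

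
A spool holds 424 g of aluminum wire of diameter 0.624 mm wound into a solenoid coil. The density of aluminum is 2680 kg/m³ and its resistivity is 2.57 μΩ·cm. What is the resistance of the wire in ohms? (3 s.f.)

ρ = 2.57 μΩ·cm = 2.57×10^-8 Ω·m
A = π(d/2)² = π(3.1200e-04 m)² = 3.0582e-07 m²
L = m/(density·A) = 0.424/(2680×3.0582e-07) = 517.3 m
R = ρL/A = (2.57×10^-8)(517.3)/(3.0582e-07) = 43.5 Ω

43.5 Ω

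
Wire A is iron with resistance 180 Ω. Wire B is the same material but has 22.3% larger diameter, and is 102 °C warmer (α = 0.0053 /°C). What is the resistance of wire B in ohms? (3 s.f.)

185 Ω

R ∝ ρL/d² with ρ ∝ (1+αΔT), so R_B/R_A = (1 + 22.3/100)⁻² × (1 + 0.0053×102)
= 0.6686 × 1.541 = 1.03
R_B = 1.03 × 180 = 185 Ω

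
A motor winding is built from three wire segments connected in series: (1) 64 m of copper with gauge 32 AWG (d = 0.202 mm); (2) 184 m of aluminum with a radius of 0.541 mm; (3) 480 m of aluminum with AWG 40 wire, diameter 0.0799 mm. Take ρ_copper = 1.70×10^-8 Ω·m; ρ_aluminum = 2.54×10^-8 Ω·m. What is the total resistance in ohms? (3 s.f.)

Seg 1: A = π(0.202/2 mm)² = π(1.0100e-04 m)² = 3.205e-08 m²
R_1 = (1.70×10^-8)(64)/(3.205e-08) = 33.95 Ω
Seg 2: A = πr² = π(5.4100e-04 m)² = 9.195e-07 m²
R_2 = (2.54×10^-8)(184)/(9.195e-07) = 5.083 Ω
Seg 3: A = π(0.0799/2 mm)² = π(3.9950e-05 m)² = 5.014e-09 m²
R_3 = (2.54×10^-8)(480)/(5.014e-09) = 2432 Ω
R_total = R_1 + R_2 + R_3 = 2470 Ω

2470 Ω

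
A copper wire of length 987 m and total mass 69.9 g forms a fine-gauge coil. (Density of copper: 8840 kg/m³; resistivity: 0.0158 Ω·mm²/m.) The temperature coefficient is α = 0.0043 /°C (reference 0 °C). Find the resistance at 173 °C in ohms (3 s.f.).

ρ = 0.0158 Ω·mm²/m = 1.58×10^-8 Ω·m
A = m/(density·L) = 0.0699/(8840×987) = 8.0114e-09 m²
R = ρL/A = (1.58×10^-8)(987)/(8.0114e-09) = 1947 Ω
R(173 °C) = 1947 × (1 + 0.0043×173) = 3390 Ω

3390 Ω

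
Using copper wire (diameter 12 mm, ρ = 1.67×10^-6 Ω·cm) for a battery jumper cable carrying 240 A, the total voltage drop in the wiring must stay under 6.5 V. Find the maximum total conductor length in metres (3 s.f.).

ρ = 1.67×10^-6 Ω·cm = 1.67×10^-8 Ω·m
A = π(d/2)² = π(6.0000e-03 m)² = 1.131e-04 m²
L_max = V_max·A/(1·ρI) = (6.5)(1.131e-04)/(1.67×10^-8×240) = 183 m

183 m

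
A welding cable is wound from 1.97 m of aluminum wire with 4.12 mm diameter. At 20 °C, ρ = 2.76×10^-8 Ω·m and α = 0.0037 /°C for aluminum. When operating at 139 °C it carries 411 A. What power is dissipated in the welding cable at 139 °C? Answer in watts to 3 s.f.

992 W

A = π(d/2)² = π(2.0600e-03 m)² = 1.333e-05 m²
R₍20₎ = ρL/A = (2.76×10^-8)(1.97)/(1.333e-05) = 0.004078 Ω
R₍139₎ = R₍20₎(1 + αΔT) = 0.004078 × (1 + 0.0037×119) = 0.005874 Ω
P = I²R = (411)² × 0.005874 = 992 W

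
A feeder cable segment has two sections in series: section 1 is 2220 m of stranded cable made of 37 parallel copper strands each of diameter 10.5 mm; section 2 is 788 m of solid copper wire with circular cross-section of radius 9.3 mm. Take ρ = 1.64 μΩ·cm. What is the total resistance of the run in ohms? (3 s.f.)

ρ = 1.64 μΩ·cm = 1.64×10^-8 Ω·m
Section 1: A_strand = π(5.2500e-03)² = 8.659e-05 m²; R₁ = ρL/(N·A_s) = (1.64×10^-8)(2220)/(37×8.659e-05) = 0.01136 Ω
Section 2: A = πr² = π(9.3000e-03 m)² = 2.717e-04 m²
R₂ = (1.64×10^-8)(788)/(2.717e-04) = 0.04756 Ω
R = R₁ + R₂ = 0.0589 Ω

0.0589 Ω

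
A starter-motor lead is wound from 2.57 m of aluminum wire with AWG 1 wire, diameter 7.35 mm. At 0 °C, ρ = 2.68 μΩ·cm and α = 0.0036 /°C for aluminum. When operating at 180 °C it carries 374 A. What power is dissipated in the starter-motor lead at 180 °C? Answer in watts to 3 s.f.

374 W

ρ = 2.68 μΩ·cm = 2.68×10^-8 Ω·m
A = π(7.35/2 mm)² = π(3.6750e-03 m)² = 4.243e-05 m²
R₍0₎ = ρL/A = (2.68×10^-8)(2.57)/(4.243e-05) = 0.001623 Ω
R₍180₎ = R₍0₎(1 + αΔT) = 0.001623 × (1 + 0.0036×180) = 0.002675 Ω
P = I²R = (374)² × 0.002675 = 374 W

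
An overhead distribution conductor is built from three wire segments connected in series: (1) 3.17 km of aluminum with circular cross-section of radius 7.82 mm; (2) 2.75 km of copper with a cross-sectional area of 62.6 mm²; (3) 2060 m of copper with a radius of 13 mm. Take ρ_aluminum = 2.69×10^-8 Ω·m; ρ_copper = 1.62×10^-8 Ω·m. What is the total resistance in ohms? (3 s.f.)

1.22 Ω

Seg 1: A = πr² = π(7.8200e-03 m)² = 1.921e-04 m²
R_1 = (2.69×10^-8)(3170)/(1.921e-04) = 0.4439 Ω
Seg 2: A = 62.6 mm² = 6.260e-05 m²
R_2 = (1.62×10^-8)(2750)/(6.260e-05) = 0.7117 Ω
Seg 3: A = πr² = π(1.3000e-02 m)² = 5.309e-04 m²
R_3 = (1.62×10^-8)(2060)/(5.309e-04) = 0.06286 Ω
R_total = R_1 + R_2 + R_3 = 1.22 Ω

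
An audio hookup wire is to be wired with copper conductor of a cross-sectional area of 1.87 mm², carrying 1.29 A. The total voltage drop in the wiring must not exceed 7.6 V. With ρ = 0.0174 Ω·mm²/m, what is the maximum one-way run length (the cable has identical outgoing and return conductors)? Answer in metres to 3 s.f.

317 m

ρ = 0.0174 Ω·mm²/m = 1.74×10^-8 Ω·m
A = 1.87 mm² = 1.870e-06 m²
L_max = V_max·A/(2·ρI) = (7.6)(1.870e-06)/(2×1.74×10^-8×1.29) = 317 m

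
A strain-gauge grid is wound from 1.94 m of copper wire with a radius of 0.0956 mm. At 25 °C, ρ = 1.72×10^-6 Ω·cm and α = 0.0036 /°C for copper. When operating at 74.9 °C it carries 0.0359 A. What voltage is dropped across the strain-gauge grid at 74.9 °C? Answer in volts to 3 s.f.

0.0492 V

ρ = 1.72×10^-6 Ω·cm = 1.72×10^-8 Ω·m
A = πr² = π(9.5600e-05 m)² = 2.871e-08 m²
R₍25₎ = ρL/A = (1.72×10^-8)(1.94)/(2.871e-08) = 1.162 Ω
R₍74.9₎ = R₍25₎(1 + αΔT) = 1.162 × (1 + 0.0036×49.9) = 1.371 Ω
V = IR = 0.0359 × 1.371 = 0.0492 V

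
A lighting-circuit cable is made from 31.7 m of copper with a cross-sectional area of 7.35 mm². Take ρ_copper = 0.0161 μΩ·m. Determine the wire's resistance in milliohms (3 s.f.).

ρ = 0.0161 μΩ·m = 1.61×10^-8 Ω·m
A = 7.35 mm² = 7.350e-06 m²
R = ρL/A = (1.61×10^-8)(31.7 m)/(7.350e-06 m²) = 69.4 mΩ

69.4 mΩ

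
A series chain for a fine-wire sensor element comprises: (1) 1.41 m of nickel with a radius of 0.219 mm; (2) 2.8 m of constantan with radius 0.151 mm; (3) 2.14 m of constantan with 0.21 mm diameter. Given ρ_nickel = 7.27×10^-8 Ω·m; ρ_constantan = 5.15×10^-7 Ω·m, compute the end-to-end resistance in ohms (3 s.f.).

Seg 1: A = πr² = π(2.1900e-04 m)² = 1.507e-07 m²
R_1 = (7.27×10^-8)(1.41)/(1.507e-07) = 0.6803 Ω
Seg 2: A = πr² = π(1.5100e-04 m)² = 7.163e-08 m²
R_2 = (5.15×10^-7)(2.8)/(7.163e-08) = 20.13 Ω
Seg 3: A = π(d/2)² = π(1.0500e-04 m)² = 3.464e-08 m²
R_3 = (5.15×10^-7)(2.14)/(3.464e-08) = 31.82 Ω
R_total = R_1 + R_2 + R_3 = 52.6 Ω

52.6 Ω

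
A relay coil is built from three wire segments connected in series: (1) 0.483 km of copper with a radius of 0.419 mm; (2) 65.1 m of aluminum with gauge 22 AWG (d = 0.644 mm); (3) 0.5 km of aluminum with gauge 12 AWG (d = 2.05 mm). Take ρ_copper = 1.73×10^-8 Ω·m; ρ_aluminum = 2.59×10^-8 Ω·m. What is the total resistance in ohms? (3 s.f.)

Seg 1: A = πr² = π(4.1900e-04 m)² = 5.515e-07 m²
R_1 = (1.73×10^-8)(483)/(5.515e-07) = 15.15 Ω
Seg 2: A = π(0.644/2 mm)² = π(3.2200e-04 m)² = 3.257e-07 m²
R_2 = (2.59×10^-8)(65.1)/(3.257e-07) = 5.176 Ω
Seg 3: A = π(2.05/2 mm)² = π(1.0250e-03 m)² = 3.301e-06 m²
R_3 = (2.59×10^-8)(500)/(3.301e-06) = 3.923 Ω
R_total = R_1 + R_2 + R_3 = 24.2 Ω

24.2 Ω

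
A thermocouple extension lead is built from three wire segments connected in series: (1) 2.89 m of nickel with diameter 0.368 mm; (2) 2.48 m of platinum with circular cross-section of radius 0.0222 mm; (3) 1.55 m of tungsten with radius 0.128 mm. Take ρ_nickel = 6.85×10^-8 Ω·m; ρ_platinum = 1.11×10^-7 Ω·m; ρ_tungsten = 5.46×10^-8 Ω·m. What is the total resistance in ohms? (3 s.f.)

Seg 1: A = π(d/2)² = π(1.8400e-04 m)² = 1.064e-07 m²
R_1 = (6.85×10^-8)(2.89)/(1.064e-07) = 1.861 Ω
Seg 2: A = πr² = π(2.2200e-05 m)² = 1.548e-09 m²
R_2 = (1.11×10^-7)(2.48)/(1.548e-09) = 177.8 Ω
Seg 3: A = πr² = π(1.2800e-04 m)² = 5.147e-08 m²
R_3 = (5.46×10^-8)(1.55)/(5.147e-08) = 1.644 Ω
R_total = R_1 + R_2 + R_3 = 181 Ω

181 Ω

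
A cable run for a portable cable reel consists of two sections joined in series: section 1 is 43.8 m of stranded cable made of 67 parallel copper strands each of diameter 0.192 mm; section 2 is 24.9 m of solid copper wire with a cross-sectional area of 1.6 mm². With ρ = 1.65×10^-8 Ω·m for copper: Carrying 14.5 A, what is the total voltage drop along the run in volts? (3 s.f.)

Section 1: A_strand = π(9.6000e-05)² = 2.895e-08 m²; R₁ = ρL/(N·A_s) = (1.65×10^-8)(43.8)/(67×2.895e-08) = 0.3726 Ω
Section 2: A = 1.6 mm² = 1.600e-06 m²
R₂ = (1.65×10^-8)(24.9)/(1.600e-06) = 0.2568 Ω
R = R₁ + R₂ = 0.6293 Ω
V = IR = 14.5 × 0.6293 = 9.13 V

9.13 V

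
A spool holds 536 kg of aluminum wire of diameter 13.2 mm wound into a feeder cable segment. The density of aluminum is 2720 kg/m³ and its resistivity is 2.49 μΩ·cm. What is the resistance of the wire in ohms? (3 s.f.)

0.262 Ω

ρ = 2.49 μΩ·cm = 2.49×10^-8 Ω·m
A = π(d/2)² = π(6.6000e-03 m)² = 1.3685e-04 m²
L = m/(density·A) = 536/(2720×1.3685e-04) = 1440 m
R = ρL/A = (2.49×10^-8)(1440)/(1.3685e-04) = 0.262 Ω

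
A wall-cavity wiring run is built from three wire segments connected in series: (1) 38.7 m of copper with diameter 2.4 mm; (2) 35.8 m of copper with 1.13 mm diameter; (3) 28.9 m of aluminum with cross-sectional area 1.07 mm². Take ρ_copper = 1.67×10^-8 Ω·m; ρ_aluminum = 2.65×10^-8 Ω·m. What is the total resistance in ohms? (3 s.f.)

1.45 Ω

Seg 1: A = π(d/2)² = π(1.2000e-03 m)² = 4.524e-06 m²
R_1 = (1.67×10^-8)(38.7)/(4.524e-06) = 0.1429 Ω
Seg 2: A = π(d/2)² = π(5.6500e-04 m)² = 1.003e-06 m²
R_2 = (1.67×10^-8)(35.8)/(1.003e-06) = 0.5961 Ω
Seg 3: A = 1.07 mm² = 1.070e-06 m²
R_3 = (2.65×10^-8)(28.9)/(1.070e-06) = 0.7157 Ω
R_total = R_1 + R_2 + R_3 = 1.45 Ω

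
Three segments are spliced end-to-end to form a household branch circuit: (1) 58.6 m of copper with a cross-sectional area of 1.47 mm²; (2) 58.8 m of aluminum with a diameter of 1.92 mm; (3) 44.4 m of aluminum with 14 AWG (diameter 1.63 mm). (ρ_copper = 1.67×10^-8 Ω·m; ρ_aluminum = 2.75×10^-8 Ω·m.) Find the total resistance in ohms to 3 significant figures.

Seg 1: A = 1.47 mm² = 1.470e-06 m²
R_1 = (1.67×10^-8)(58.6)/(1.470e-06) = 0.6657 Ω
Seg 2: A = π(d/2)² = π(9.6000e-04 m)² = 2.895e-06 m²
R_2 = (2.75×10^-8)(58.8)/(2.895e-06) = 0.5585 Ω
Seg 3: A = π(1.63/2 mm)² = π(8.1500e-04 m)² = 2.087e-06 m²
R_3 = (2.75×10^-8)(44.4)/(2.087e-06) = 0.5851 Ω
R_total = R_1 + R_2 + R_3 = 1.81 Ω

1.81 Ω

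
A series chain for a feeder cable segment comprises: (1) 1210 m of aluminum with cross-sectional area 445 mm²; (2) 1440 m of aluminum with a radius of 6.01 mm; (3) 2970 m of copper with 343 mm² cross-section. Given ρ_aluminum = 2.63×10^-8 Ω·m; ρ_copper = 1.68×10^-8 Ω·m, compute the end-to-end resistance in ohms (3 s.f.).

Seg 1: A = 445 mm² = 4.450e-04 m²
R_1 = (2.63×10^-8)(1210)/(4.450e-04) = 0.07151 Ω
Seg 2: A = πr² = π(6.0100e-03 m)² = 1.135e-04 m²
R_2 = (2.63×10^-8)(1440)/(1.135e-04) = 0.3337 Ω
Seg 3: A = 343 mm² = 3.430e-04 m²
R_3 = (1.68×10^-8)(2970)/(3.430e-04) = 0.1455 Ω
R_total = R_1 + R_2 + R_3 = 0.551 Ω

0.551 Ω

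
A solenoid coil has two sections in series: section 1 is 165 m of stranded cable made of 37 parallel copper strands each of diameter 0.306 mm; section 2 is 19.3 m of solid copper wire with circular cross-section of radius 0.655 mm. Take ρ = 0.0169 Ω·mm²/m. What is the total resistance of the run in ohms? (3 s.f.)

1.27 Ω

ρ = 0.0169 Ω·mm²/m = 1.69×10^-8 Ω·m
Section 1: A_strand = π(1.5300e-04)² = 7.354e-08 m²; R₁ = ρL/(N·A_s) = (1.69×10^-8)(165)/(37×7.354e-08) = 1.025 Ω
Section 2: A = πr² = π(6.5500e-04 m)² = 1.348e-06 m²
R₂ = (1.69×10^-8)(19.3)/(1.348e-06) = 0.242 Ω
R = R₁ + R₂ = 1.27 Ω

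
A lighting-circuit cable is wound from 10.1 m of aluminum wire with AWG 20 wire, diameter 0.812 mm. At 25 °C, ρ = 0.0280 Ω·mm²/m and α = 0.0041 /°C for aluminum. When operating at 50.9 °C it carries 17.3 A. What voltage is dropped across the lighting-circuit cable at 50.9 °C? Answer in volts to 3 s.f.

10.5 V

ρ = 0.0280 Ω·mm²/m = 2.80×10^-8 Ω·m
A = π(0.812/2 mm)² = π(4.0600e-04 m)² = 5.178e-07 m²
R₍25₎ = ρL/A = (2.80×10^-8)(10.1)/(5.178e-07) = 0.5461 Ω
R₍50.9₎ = R₍25₎(1 + αΔT) = 0.5461 × (1 + 0.0041×25.9) = 0.6041 Ω
V = IR = 17.3 × 0.6041 = 10.5 V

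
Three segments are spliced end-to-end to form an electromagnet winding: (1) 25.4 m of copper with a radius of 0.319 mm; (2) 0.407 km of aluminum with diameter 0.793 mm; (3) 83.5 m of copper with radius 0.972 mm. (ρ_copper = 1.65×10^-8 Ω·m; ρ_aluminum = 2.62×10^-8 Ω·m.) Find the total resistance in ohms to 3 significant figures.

23.4 Ω

Seg 1: A = πr² = π(3.1900e-04 m)² = 3.197e-07 m²
R_1 = (1.65×10^-8)(25.4)/(3.197e-07) = 1.311 Ω
Seg 2: A = π(d/2)² = π(3.9650e-04 m)² = 4.939e-07 m²
R_2 = (2.62×10^-8)(407)/(4.939e-07) = 21.59 Ω
Seg 3: A = πr² = π(9.7200e-04 m)² = 2.968e-06 m²
R_3 = (1.65×10^-8)(83.5)/(2.968e-06) = 0.4642 Ω
R_total = R_1 + R_2 + R_3 = 23.4 Ω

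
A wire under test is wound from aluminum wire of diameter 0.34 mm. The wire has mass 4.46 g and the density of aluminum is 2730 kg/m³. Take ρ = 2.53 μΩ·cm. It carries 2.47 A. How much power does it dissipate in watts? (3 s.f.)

30.6 W

ρ = 2.53 μΩ·cm = 2.53×10^-8 Ω·m
A = π(d/2)² = π(1.7000e-04 m)² = 9.0792e-08 m²
L = m/(density·A) = 0.00446/(2730×9.0792e-08) = 17.99 m
R = ρL/A = (2.53×10^-8)(17.99)/(9.0792e-08) = 5.014 Ω
P = I²R = (2.47)² × 5.014 = 30.6 W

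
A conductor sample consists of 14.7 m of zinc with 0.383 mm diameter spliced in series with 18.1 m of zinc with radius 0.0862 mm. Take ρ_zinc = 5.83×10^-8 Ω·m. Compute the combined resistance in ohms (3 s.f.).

52.6 Ω

Segment 1: A = π(d/2)² = π(1.9150e-04 m)² = 1.152e-07 m²
R₁ = ρL/A = (5.83×10^-8)(14.7)/(1.152e-07) = 7.439 Ω
Segment 2: A = πr² = π(8.6200e-05 m)² = 2.334e-08 m²
R₂ = (5.83×10^-8)(18.1)/(2.334e-08) = 45.2 Ω
R = R₁ + R₂ = 52.6 Ω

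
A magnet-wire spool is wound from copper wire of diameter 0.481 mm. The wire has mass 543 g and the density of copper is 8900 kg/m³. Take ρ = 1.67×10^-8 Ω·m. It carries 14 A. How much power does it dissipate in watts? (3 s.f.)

A = π(d/2)² = π(2.4050e-04 m)² = 1.8171e-07 m²
L = m/(density·A) = 0.543/(8900×1.8171e-07) = 335.8 m
R = ρL/A = (1.67×10^-8)(335.8)/(1.8171e-07) = 30.86 Ω
P = I²R = (14)² × 30.86 = 6050 W

6050 W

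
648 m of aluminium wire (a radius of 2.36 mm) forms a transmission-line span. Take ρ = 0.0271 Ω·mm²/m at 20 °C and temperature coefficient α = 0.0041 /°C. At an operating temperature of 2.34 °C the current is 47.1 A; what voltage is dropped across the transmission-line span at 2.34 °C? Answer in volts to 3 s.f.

43.8 V

ρ = 0.0271 Ω·mm²/m = 2.71×10^-8 Ω·m
A = πr² = π(2.3600e-03 m)² = 1.750e-05 m²
R₍20₎ = ρL/A = (2.71×10^-8)(648)/(1.750e-05) = 1.004 Ω
R₍2.34₎ = R₍20₎(1 + αΔT) = 1.004 × (1 + 0.0041×-17.7) = 0.931 Ω
V = IR = 47.1 × 0.931 = 43.8 V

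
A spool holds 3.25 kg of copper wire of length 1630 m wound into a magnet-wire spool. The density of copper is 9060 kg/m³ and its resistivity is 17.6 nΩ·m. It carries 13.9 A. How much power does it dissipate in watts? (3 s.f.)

ρ = 17.6 nΩ·m = 1.76×10^-8 Ω·m
A = m/(density·L) = 3.25/(9060×1630) = 2.2007e-07 m²
R = ρL/A = (1.76×10^-8)(1630)/(2.2007e-07) = 130.4 Ω
P = I²R = (13.9)² × 130.4 = 25200 W

25200 W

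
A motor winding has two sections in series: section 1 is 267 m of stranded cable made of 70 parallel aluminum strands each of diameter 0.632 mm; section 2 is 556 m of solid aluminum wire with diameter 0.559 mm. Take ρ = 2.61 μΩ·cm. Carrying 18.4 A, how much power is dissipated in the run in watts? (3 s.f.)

ρ = 2.61 μΩ·cm = 2.61×10^-8 Ω·m
Section 1: A_strand = π(3.1600e-04)² = 3.137e-07 m²; R₁ = ρL/(N·A_s) = (2.61×10^-8)(267)/(70×3.137e-07) = 0.3173 Ω
Section 2: A = π(d/2)² = π(2.7950e-04 m)² = 2.454e-07 m²
R₂ = (2.61×10^-8)(556)/(2.454e-07) = 59.13 Ω
R = R₁ + R₂ = 59.45 Ω
P = I²R = (18.4)² × 59.45 = 20100 W

20100 W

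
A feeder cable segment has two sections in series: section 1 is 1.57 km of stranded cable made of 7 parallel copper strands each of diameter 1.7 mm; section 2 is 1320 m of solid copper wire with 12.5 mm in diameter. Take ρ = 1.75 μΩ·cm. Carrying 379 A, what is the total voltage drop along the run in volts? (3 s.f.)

727 V

ρ = 1.75 μΩ·cm = 1.75×10^-8 Ω·m
Section 1: A_strand = π(8.5000e-04)² = 2.270e-06 m²; R₁ = ρL/(N·A_s) = (1.75×10^-8)(1570)/(7×2.270e-06) = 1.729 Ω
Section 2: A = π(d/2)² = π(6.2500e-03 m)² = 1.227e-04 m²
R₂ = (1.75×10^-8)(1320)/(1.227e-04) = 0.1882 Ω
R = R₁ + R₂ = 1.917 Ω
V = IR = 379 × 1.917 = 727 V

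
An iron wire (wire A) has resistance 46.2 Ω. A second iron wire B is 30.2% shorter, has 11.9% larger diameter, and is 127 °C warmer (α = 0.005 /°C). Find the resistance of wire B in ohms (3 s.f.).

42.1 Ω

R ∝ ρL/d² with ρ ∝ (1+αΔT), so R_B/R_A = (1 − 30.2/100) × (1 + 11.9/100)⁻² × (1 + 0.005×127)
= 0.698 × 0.7986 × 1.635 = 0.9114
R_B = 0.9114 × 46.2 = 42.1 Ω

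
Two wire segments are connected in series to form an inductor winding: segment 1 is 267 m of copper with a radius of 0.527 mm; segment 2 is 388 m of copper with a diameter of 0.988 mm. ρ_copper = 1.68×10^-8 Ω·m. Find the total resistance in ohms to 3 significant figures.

13.6 Ω

Segment 1: A = πr² = π(5.2700e-04 m)² = 8.725e-07 m²
R₁ = ρL/A = (1.68×10^-8)(267)/(8.725e-07) = 5.141 Ω
Segment 2: A = π(d/2)² = π(4.9400e-04 m)² = 7.667e-07 m²
R₂ = (1.68×10^-8)(388)/(7.667e-07) = 8.502 Ω
R = R₁ + R₂ = 13.6 Ω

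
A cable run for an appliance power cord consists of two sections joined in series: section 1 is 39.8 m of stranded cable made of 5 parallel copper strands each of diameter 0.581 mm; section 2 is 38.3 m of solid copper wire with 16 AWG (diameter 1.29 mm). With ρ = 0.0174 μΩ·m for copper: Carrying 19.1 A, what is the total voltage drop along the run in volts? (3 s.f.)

ρ = 0.0174 μΩ·m = 1.74×10^-8 Ω·m
Section 1: A_strand = π(2.9050e-04)² = 2.651e-07 m²; R₁ = ρL/(N·A_s) = (1.74×10^-8)(39.8)/(5×2.651e-07) = 0.5224 Ω
Section 2: A = π(1.29/2 mm)² = π(6.4500e-04 m)² = 1.307e-06 m²
R₂ = (1.74×10^-8)(38.3)/(1.307e-06) = 0.5099 Ω
R = R₁ + R₂ = 1.032 Ω
V = IR = 19.1 × 1.032 = 19.7 V

19.7 V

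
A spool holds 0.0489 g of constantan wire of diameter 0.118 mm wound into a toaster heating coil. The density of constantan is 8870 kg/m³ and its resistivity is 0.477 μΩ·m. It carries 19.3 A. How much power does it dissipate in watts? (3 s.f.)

ρ = 0.477 μΩ·m = 4.77×10^-7 Ω·m
A = π(d/2)² = π(5.9000e-05 m)² = 1.0936e-08 m²
L = m/(density·A) = 4.890×10^-5/(8870×1.0936e-08) = 0.5041 m
R = ρL/A = (4.77×10^-7)(0.5041)/(1.0936e-08) = 21.99 Ω
P = I²R = (19.3)² × 21.99 = 8190 W

8190 W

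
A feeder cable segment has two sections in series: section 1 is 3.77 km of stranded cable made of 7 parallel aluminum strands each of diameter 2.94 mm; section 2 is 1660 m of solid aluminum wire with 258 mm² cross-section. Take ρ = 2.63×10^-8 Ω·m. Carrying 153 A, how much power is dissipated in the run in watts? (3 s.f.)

Section 1: A_strand = π(1.4700e-03)² = 6.789e-06 m²; R₁ = ρL/(N·A_s) = (2.63×10^-8)(3770)/(7×6.789e-06) = 2.086 Ω
Section 2: A = 258 mm² = 2.580e-04 m²
R₂ = (2.63×10^-8)(1660)/(2.580e-04) = 0.1692 Ω
R = R₁ + R₂ = 2.256 Ω
P = I²R = (153)² × 2.256 = 52800 W

52800 W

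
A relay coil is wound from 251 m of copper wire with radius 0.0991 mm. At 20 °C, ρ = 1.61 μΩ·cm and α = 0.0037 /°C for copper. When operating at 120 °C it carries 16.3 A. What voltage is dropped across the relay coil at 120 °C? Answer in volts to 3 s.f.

ρ = 1.61 μΩ·cm = 1.61×10^-8 Ω·m
A = πr² = π(9.9100e-05 m)² = 3.085e-08 m²
R₍20₎ = ρL/A = (1.61×10^-8)(251)/(3.085e-08) = 131 Ω
R₍120₎ = R₍20₎(1 + αΔT) = 131 × (1 + 0.0037×100) = 179.4 Ω
V = IR = 16.3 × 179.4 = 2920 V

2920 V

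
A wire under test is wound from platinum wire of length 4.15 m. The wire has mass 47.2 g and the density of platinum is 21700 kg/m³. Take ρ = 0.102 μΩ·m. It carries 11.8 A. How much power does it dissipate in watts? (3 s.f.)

112 W

ρ = 0.102 μΩ·m = 1.02×10^-7 Ω·m
A = m/(density·L) = 0.0472/(21700×4.15) = 5.2412e-07 m²
R = ρL/A = (1.02×10^-7)(4.15)/(5.2412e-07) = 0.8076 Ω
P = I²R = (11.8)² × 0.8076 = 112 W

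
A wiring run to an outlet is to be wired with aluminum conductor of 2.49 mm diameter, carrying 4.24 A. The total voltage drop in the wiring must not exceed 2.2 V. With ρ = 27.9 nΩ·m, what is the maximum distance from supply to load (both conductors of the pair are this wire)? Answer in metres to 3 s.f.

45.3 m

ρ = 27.9 nΩ·m = 2.79×10^-8 Ω·m
A = π(d/2)² = π(1.2450e-03 m)² = 4.870e-06 m²
L_max = V_max·A/(2·ρI) = (2.2)(4.870e-06)/(2×2.79×10^-8×4.24) = 45.3 m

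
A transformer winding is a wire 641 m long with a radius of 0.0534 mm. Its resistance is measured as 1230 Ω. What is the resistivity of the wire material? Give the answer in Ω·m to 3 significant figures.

1.72×10^-8 Ω·m

A = πr² = π(5.3400e-05 m)² = 8.958e-09 m²
ρ = RA/L = (1230)(8.958e-09)/(641) = 1.72×10^-8 Ω·m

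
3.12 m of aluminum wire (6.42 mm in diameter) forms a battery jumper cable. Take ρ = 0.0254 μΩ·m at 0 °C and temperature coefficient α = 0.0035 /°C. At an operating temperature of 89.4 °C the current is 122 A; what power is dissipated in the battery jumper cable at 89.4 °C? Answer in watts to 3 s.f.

47.8 W

ρ = 0.0254 μΩ·m = 2.54×10^-8 Ω·m
A = π(d/2)² = π(3.2100e-03 m)² = 3.237e-05 m²
R₍0₎ = ρL/A = (2.54×10^-8)(3.12)/(3.237e-05) = 0.002448 Ω
R₍89.4₎ = R₍0₎(1 + αΔT) = 0.002448 × (1 + 0.0035×89.4) = 0.003214 Ω
P = I²R = (122)² × 0.003214 = 47.8 W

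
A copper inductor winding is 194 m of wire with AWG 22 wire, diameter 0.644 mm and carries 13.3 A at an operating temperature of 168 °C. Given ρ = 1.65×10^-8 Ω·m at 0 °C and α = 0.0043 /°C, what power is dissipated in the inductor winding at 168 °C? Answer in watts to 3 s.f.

2990 W

A = π(0.644/2 mm)² = π(3.2200e-04 m)² = 3.257e-07 m²
R₍0₎ = ρL/A = (1.65×10^-8)(194)/(3.257e-07) = 9.827 Ω
R₍168₎ = R₍0₎(1 + αΔT) = 9.827 × (1 + 0.0043×168) = 16.93 Ω
P = I²R = (13.3)² × 16.93 = 2990 W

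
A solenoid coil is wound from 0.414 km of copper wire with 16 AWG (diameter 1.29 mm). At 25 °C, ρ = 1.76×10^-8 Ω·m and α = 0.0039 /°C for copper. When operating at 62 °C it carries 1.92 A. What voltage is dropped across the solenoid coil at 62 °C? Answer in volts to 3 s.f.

A = π(1.29/2 mm)² = π(6.4500e-04 m)² = 1.307e-06 m²
R₍25₎ = ρL/A = (1.76×10^-8)(414)/(1.307e-06) = 5.575 Ω
R₍62₎ = R₍25₎(1 + αΔT) = 5.575 × (1 + 0.0039×37) = 6.379 Ω
V = IR = 1.92 × 6.379 = 12.2 V

12.2 V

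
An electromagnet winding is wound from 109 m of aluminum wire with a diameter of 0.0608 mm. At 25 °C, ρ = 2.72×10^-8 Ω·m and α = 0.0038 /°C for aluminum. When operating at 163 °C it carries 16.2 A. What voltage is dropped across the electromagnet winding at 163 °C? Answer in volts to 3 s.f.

25200 V

A = π(d/2)² = π(3.0400e-05 m)² = 2.903e-09 m²
R₍25₎ = ρL/A = (2.72×10^-8)(109)/(2.903e-09) = 1021 Ω
R₍163₎ = R₍25₎(1 + αΔT) = 1021 × (1 + 0.0038×138) = 1557 Ω
V = IR = 16.2 × 1557 = 25200 V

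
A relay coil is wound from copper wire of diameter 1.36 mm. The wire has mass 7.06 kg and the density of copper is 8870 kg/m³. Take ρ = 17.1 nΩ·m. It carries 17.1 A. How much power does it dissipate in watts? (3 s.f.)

ρ = 17.1 nΩ·m = 1.71×10^-8 Ω·m
A = π(d/2)² = π(6.8000e-04 m)² = 1.4527e-06 m²
L = m/(density·A) = 7.06/(8870×1.4527e-06) = 547.9 m
R = ρL/A = (1.71×10^-8)(547.9)/(1.4527e-06) = 6.45 Ω
P = I²R = (17.1)² × 6.45 = 1890 W

1890 W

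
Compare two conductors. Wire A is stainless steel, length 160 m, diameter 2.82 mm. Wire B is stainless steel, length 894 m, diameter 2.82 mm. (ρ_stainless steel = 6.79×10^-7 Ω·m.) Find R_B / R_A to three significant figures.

R ∝ ρL/d², so R_B/R_A = (L_B/L_A)
= (894/160) = 5.59

5.59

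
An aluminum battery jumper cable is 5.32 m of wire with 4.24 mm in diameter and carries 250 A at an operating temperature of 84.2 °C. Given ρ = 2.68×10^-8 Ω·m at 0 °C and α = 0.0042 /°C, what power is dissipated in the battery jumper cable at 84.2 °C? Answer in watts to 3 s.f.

854 W

A = π(d/2)² = π(2.1200e-03 m)² = 1.412e-05 m²
R₍0₎ = ρL/A = (2.68×10^-8)(5.32)/(1.412e-05) = 0.0101 Ω
R₍84.2₎ = R₍0₎(1 + αΔT) = 0.0101 × (1 + 0.0042×84.2) = 0.01367 Ω
P = I²R = (250)² × 0.01367 = 854 W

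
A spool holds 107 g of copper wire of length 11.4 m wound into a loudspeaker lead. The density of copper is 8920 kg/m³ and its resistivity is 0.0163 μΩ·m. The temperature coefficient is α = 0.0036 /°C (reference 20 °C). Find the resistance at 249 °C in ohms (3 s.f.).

0.322 Ω

ρ = 0.0163 μΩ·m = 1.63×10^-8 Ω·m
A = m/(density·L) = 0.107/(8920×11.4) = 1.0522e-06 m²
R = ρL/A = (1.63×10^-8)(11.4)/(1.0522e-06) = 0.1766 Ω
R(249 °C) = 0.1766 × (1 + 0.0036×229) = 0.322 Ω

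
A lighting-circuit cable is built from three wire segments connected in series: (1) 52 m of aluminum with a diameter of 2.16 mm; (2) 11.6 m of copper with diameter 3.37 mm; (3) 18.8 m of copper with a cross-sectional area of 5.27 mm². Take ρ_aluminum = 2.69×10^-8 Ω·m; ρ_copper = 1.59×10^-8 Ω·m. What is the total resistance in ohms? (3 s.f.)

Seg 1: A = π(d/2)² = π(1.0800e-03 m)² = 3.664e-06 m²
R_1 = (2.69×10^-8)(52)/(3.664e-06) = 0.3817 Ω
Seg 2: A = π(d/2)² = π(1.6850e-03 m)² = 8.920e-06 m²
R_2 = (1.59×10^-8)(11.6)/(8.920e-06) = 0.02068 Ω
Seg 3: A = 5.27 mm² = 5.270e-06 m²
R_3 = (1.59×10^-8)(18.8)/(5.270e-06) = 0.05672 Ω
R_total = R_1 + R_2 + R_3 = 0.459 Ω

0.459 Ω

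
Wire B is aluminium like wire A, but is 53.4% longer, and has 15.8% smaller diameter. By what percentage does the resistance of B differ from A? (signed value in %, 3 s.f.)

116%

R ∝ L/d², so R_B/R_A = (1 + 53.4/100) × (1 − 15.8/100)⁻²
= 1.534 × 1.411 = 2.164
(R_B − R_A)/R_A = 2.164 − 1 = 116%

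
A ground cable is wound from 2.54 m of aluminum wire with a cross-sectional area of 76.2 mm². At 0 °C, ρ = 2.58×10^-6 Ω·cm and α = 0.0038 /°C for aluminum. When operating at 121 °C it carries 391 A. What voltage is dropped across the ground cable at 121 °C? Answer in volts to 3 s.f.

ρ = 2.58×10^-6 Ω·cm = 2.58×10^-8 Ω·m
A = 76.2 mm² = 7.620e-05 m²
R₍0₎ = ρL/A = (2.58×10^-8)(2.54)/(7.620e-05) = 8.600×10^-4 Ω
R₍121₎ = R₍0₎(1 + αΔT) = 8.600×10^-4 × (1 + 0.0038×121) = 0.001255 Ω
V = IR = 391 × 0.001255 = 0.491 V

0.491 V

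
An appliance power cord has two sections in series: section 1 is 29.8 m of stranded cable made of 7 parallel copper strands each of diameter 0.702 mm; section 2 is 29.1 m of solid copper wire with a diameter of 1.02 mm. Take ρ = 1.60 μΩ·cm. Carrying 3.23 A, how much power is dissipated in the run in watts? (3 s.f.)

ρ = 1.60 μΩ·cm = 1.60×10^-8 Ω·m
Section 1: A_strand = π(3.5100e-04)² = 3.870e-07 m²; R₁ = ρL/(N·A_s) = (1.60×10^-8)(29.8)/(7×3.870e-07) = 0.176 Ω
Section 2: A = π(d/2)² = π(5.1000e-04 m)² = 8.171e-07 m²
R₂ = (1.60×10^-8)(29.1)/(8.171e-07) = 0.5698 Ω
R = R₁ + R₂ = 0.7458 Ω
P = I²R = (3.23)² × 0.7458 = 7.78 W

7.78 W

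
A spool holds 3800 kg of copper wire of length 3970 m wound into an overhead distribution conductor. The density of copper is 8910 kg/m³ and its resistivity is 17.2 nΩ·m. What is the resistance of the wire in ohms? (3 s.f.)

ρ = 17.2 nΩ·m = 1.72×10^-8 Ω·m
A = m/(density·L) = 3800/(8910×3970) = 1.0743e-04 m²
R = ρL/A = (1.72×10^-8)(3970)/(1.0743e-04) = 0.636 Ω

0.636 Ω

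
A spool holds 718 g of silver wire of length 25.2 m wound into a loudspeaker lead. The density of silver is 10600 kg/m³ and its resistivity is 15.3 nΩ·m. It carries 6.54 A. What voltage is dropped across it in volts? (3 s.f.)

ρ = 15.3 nΩ·m = 1.53×10^-8 Ω·m
A = m/(density·L) = 0.718/(10600×25.2) = 2.6879e-06 m²
R = ρL/A = (1.53×10^-8)(25.2)/(2.6879e-06) = 0.1434 Ω
V = IR = 6.54 × 0.1434 = 0.938 V

0.938 V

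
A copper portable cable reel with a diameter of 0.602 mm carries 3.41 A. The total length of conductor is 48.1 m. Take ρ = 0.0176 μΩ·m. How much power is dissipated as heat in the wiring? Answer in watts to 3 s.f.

ρ = 0.0176 μΩ·m = 1.76×10^-8 Ω·m
A = π(d/2)² = π(3.0100e-04 m)² = 2.846e-07 m²
R = ρL/A = (1.76×10^-8)(48.1)/(2.846e-07) = 2.974 Ω
P = I²R = (3.41)² × 2.974 = 34.6 W

34.6 W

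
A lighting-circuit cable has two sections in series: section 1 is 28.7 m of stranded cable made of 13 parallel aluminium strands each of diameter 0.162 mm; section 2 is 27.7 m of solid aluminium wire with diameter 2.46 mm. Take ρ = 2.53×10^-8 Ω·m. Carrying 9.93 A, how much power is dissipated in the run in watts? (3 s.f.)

282 W

Section 1: A_strand = π(8.1000e-05)² = 2.061e-08 m²; R₁ = ρL/(N·A_s) = (2.53×10^-8)(28.7)/(13×2.061e-08) = 2.71 Ω
Section 2: A = π(d/2)² = π(1.2300e-03 m)² = 4.753e-06 m²
R₂ = (2.53×10^-8)(27.7)/(4.753e-06) = 0.1474 Ω
R = R₁ + R₂ = 2.857 Ω
P = I²R = (9.93)² × 2.857 = 282 W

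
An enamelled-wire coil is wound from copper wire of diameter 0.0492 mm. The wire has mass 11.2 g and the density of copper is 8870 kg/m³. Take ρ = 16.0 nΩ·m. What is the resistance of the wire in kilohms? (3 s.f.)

ρ = 16.0 nΩ·m = 1.60×10^-8 Ω·m
A = π(d/2)² = π(2.4600e-05 m)² = 1.9012e-09 m²
L = m/(density·A) = 0.0112/(8870×1.9012e-09) = 664.2 m
R = ρL/A = (1.60×10^-8)(664.2)/(1.9012e-09) = 5.59 kΩ

5.59 kΩ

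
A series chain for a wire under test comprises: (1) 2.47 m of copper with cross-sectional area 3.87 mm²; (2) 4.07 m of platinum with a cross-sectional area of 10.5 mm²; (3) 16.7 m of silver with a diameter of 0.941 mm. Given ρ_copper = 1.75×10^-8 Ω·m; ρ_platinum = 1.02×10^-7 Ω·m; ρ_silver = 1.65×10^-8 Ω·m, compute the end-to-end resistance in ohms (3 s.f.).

Seg 1: A = 3.87 mm² = 3.870e-06 m²
R_1 = (1.75×10^-8)(2.47)/(3.870e-06) = 0.01117 Ω
Seg 2: A = 10.5 mm² = 1.050e-05 m²
R_2 = (1.02×10^-7)(4.07)/(1.050e-05) = 0.03954 Ω
Seg 3: A = π(d/2)² = π(4.7050e-04 m)² = 6.955e-07 m²
R_3 = (1.65×10^-8)(16.7)/(6.955e-07) = 0.3962 Ω
R_total = R_1 + R_2 + R_3 = 0.447 Ω

0.447 Ω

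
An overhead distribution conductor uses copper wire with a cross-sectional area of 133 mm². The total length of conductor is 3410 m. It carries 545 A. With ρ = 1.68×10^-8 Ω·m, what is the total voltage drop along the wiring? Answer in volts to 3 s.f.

235 V

A = 133 mm² = 1.330e-04 m²
R = ρL/A = (1.68×10^-8)(3410)/(1.330e-04) = 0.4307 Ω
V = IR = 545 × 0.4307 = 235 V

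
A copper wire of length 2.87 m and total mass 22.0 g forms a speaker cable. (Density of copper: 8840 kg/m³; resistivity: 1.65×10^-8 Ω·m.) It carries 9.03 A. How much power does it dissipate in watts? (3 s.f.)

A = m/(density·L) = 0.022/(8840×2.87) = 8.6714e-07 m²
R = ρL/A = (1.65×10^-8)(2.87)/(8.6714e-07) = 0.05461 Ω
P = I²R = (9.03)² × 0.05461 = 4.45 W

4.45 W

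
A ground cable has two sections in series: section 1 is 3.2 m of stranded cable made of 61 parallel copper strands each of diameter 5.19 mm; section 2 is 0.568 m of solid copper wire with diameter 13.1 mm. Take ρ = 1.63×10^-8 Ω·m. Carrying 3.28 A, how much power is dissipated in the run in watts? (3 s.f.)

0.00117 W

Section 1: A_strand = π(2.5950e-03)² = 2.116e-05 m²; R₁ = ρL/(N·A_s) = (1.63×10^-8)(3.2)/(61×2.116e-05) = 4.042×10^-5 Ω
Section 2: A = π(d/2)² = π(6.5500e-03 m)² = 1.348e-04 m²
R₂ = (1.63×10^-8)(0.568)/(1.348e-04) = 6.869×10^-5 Ω
R = R₁ + R₂ = 1.091×10^-4 Ω
P = I²R = (3.28)² × 1.091×10^-4 = 0.00117 W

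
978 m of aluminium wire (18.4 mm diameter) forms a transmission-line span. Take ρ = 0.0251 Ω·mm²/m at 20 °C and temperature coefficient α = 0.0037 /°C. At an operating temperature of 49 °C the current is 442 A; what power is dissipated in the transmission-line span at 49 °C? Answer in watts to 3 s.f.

ρ = 0.0251 Ω·mm²/m = 2.51×10^-8 Ω·m
A = π(d/2)² = π(9.2000e-03 m)² = 2.659e-04 m²
R₍20₎ = ρL/A = (2.51×10^-8)(978)/(2.659e-04) = 0.09232 Ω
R₍49₎ = R₍20₎(1 + αΔT) = 0.09232 × (1 + 0.0037×29) = 0.1022 Ω
P = I²R = (442)² × 0.1022 = 20000 W

20000 W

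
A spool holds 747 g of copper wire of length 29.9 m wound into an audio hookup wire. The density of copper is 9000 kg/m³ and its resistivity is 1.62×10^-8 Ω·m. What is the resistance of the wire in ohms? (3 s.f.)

A = m/(density·L) = 0.747/(9000×29.9) = 2.7759e-06 m²
R = ρL/A = (1.62×10^-8)(29.9)/(2.7759e-06) = 0.174 Ω

0.174 Ω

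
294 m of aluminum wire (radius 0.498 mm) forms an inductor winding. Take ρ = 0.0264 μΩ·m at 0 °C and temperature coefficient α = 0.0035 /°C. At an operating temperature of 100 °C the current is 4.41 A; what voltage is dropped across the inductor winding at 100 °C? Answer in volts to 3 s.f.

59.3 V

ρ = 0.0264 μΩ·m = 2.64×10^-8 Ω·m
A = πr² = π(4.9800e-04 m)² = 7.791e-07 m²
R₍0₎ = ρL/A = (2.64×10^-8)(294)/(7.791e-07) = 9.962 Ω
R₍100₎ = R₍0₎(1 + αΔT) = 9.962 × (1 + 0.0035×100) = 13.45 Ω
V = IR = 4.41 × 13.45 = 59.3 V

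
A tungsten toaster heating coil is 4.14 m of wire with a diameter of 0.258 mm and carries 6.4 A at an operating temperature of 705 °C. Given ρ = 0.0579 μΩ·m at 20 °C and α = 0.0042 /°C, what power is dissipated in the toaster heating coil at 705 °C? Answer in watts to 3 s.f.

728 W

ρ = 0.0579 μΩ·m = 5.79×10^-8 Ω·m
A = π(d/2)² = π(1.2900e-04 m)² = 5.228e-08 m²
R₍20₎ = ρL/A = (5.79×10^-8)(4.14)/(5.228e-08) = 4.585 Ω
R₍705₎ = R₍20₎(1 + αΔT) = 4.585 × (1 + 0.0042×685) = 17.78 Ω
P = I²R = (6.4)² × 17.78 = 728 W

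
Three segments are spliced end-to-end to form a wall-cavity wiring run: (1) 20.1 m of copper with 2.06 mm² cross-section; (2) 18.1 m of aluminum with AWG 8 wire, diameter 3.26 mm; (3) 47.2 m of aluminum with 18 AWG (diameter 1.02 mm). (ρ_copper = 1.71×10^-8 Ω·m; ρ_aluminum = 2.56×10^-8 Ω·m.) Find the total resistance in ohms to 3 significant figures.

Seg 1: A = 2.06 mm² = 2.060e-06 m²
R_1 = (1.71×10^-8)(20.1)/(2.060e-06) = 0.1668 Ω
Seg 2: A = π(3.26/2 mm)² = π(1.6300e-03 m)² = 8.347e-06 m²
R_2 = (2.56×10^-8)(18.1)/(8.347e-06) = 0.05551 Ω
Seg 3: A = π(1.02/2 mm)² = π(5.1000e-04 m)² = 8.171e-07 m²
R_3 = (2.56×10^-8)(47.2)/(8.171e-07) = 1.479 Ω
R_total = R_1 + R_2 + R_3 = 1.70 Ω

1.70 Ω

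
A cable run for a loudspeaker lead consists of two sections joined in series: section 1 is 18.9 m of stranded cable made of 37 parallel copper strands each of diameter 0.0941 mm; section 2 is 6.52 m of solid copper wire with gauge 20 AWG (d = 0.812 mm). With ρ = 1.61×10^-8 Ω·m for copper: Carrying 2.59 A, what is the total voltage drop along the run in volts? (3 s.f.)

3.59 V

Section 1: A_strand = π(4.7050e-05)² = 6.955e-09 m²; R₁ = ρL/(N·A_s) = (1.61×10^-8)(18.9)/(37×6.955e-09) = 1.183 Ω
Section 2: A = π(0.812/2 mm)² = π(4.0600e-04 m)² = 5.178e-07 m²
R₂ = (1.61×10^-8)(6.52)/(5.178e-07) = 0.2027 Ω
R = R₁ + R₂ = 1.385 Ω
V = IR = 2.59 × 1.385 = 3.59 V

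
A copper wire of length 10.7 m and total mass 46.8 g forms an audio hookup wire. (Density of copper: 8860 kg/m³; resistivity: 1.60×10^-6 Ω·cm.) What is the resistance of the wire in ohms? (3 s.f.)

ρ = 1.60×10^-6 Ω·cm = 1.60×10^-8 Ω·m
A = m/(density·L) = 0.0468/(8860×10.7) = 4.9366e-07 m²
R = ρL/A = (1.60×10^-8)(10.7)/(4.9366e-07) = 0.347 Ω

0.347 Ω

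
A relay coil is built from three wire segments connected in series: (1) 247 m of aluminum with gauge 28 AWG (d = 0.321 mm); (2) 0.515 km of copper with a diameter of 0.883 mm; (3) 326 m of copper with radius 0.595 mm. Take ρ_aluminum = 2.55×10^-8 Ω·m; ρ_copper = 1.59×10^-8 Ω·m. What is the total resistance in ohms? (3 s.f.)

95.9 Ω

Seg 1: A = π(0.321/2 mm)² = π(1.6050e-04 m)² = 8.093e-08 m²
R_1 = (2.55×10^-8)(247)/(8.093e-08) = 77.83 Ω
Seg 2: A = π(d/2)² = π(4.4150e-04 m)² = 6.124e-07 m²
R_2 = (1.59×10^-8)(515)/(6.124e-07) = 13.37 Ω
Seg 3: A = πr² = π(5.9500e-04 m)² = 1.112e-06 m²
R_3 = (1.59×10^-8)(326)/(1.112e-06) = 4.66 Ω
R_total = R_1 + R_2 + R_3 = 95.9 Ω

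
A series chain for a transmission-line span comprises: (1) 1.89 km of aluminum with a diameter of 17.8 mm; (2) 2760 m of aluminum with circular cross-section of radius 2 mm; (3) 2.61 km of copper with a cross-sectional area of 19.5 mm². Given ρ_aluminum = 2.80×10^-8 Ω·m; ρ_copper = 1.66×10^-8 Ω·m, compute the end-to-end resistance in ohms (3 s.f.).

8.58 Ω

Seg 1: A = π(d/2)² = π(8.9000e-03 m)² = 2.488e-04 m²
R_1 = (2.80×10^-8)(1890)/(2.488e-04) = 0.2127 Ω
Seg 2: A = πr² = π(2.0000e-03 m)² = 1.257e-05 m²
R_2 = (2.80×10^-8)(2760)/(1.257e-05) = 6.15 Ω
Seg 3: A = 19.5 mm² = 1.950e-05 m²
R_3 = (1.66×10^-8)(2610)/(1.950e-05) = 2.222 Ω
R_total = R_1 + R_2 + R_3 = 8.58 Ω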